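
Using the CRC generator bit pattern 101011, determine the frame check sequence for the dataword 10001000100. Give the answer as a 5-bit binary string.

Append 5 zeros: 1000100010000000. Divide by 101011 (XOR where the leading bit is 1):
  pos 0: 100010 XOR 101011 = 001001
  pos 2: 100100 XOR 101011 = 001111
  pos 4: 111110 XOR 101011 = 010101
  pos 5: 101010 XOR 101011 = 000001
  pos 10: 100000 XOR 101011 = 001011
Remainder (last 5 bits) = 01011. This is the CRC / FCS.

01011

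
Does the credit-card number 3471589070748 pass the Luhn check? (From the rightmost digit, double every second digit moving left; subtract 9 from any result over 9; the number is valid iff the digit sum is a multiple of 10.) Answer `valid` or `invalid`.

invalid

From the right, keep odd positions and double even positions (subtract 9 from any doubled value over 9):
  doubled (positions 2,4,...): 8 0 0 7 2 8 → sum 25
  kept (positions 1,3,...): 8 7 7 9 5 7 3 → sum 46
Total = 71.
71 mod 10 = 1, so the number is invalid.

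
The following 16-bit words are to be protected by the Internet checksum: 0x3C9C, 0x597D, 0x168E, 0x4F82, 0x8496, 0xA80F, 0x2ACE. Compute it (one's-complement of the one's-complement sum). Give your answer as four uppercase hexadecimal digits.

One's-complement addition (fold any carry out of bit 15 back into bit 0):
  0x3C9C + 0x597D = 0x09619
  0x9619 + 0x168E = 0x0ACA7
  0xACA7 + 0x4F82 = 0x0FC29
  0xFC29 + 0x8496 = 0x180BF → wrap carry → 0x80C0
  0x80C0 + 0xA80F = 0x128CF → wrap carry → 0x28D0
  0x28D0 + 0x2ACE = 0x0539E
One's-complement sum = 0x539E.
Checksum = ~0x539E & 0xFFFF = 0xAC61.

AC61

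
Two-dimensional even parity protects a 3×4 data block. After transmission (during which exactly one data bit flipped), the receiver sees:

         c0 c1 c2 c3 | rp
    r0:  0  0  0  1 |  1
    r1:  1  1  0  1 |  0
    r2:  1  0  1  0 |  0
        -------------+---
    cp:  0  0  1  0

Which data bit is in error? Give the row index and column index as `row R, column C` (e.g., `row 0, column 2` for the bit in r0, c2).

Recompute each row's even parity and compare to rp:
  r0: data parity 1, sent rp 1 → ok
  r1: data parity 1, sent rp 0 → mismatch
  r2: data parity 0, sent rp 0 → ok
Recompute each column's even parity and compare to cp:
  c0: data parity 0, sent cp 0 → ok
  c1: data parity 1, sent cp 0 → mismatch
  c2: data parity 1, sent cp 1 → ok
  c3: data parity 0, sent cp 0 → ok
Exactly one row (r1) and one column (c1) fail → the flipped bit is at their intersection.

row 1, column 1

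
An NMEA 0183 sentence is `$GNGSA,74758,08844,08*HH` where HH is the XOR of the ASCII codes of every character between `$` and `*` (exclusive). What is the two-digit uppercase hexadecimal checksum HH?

XOR the ASCII codes of the payload characters:
  'G' = 0x47 → acc = 0x47
  'N' = 0x4E → acc = 0x09
  'G' = 0x47 → acc = 0x4E
  'S' = 0x53 → acc = 0x1D
  'A' = 0x41 → acc = 0x5C
  ',' = 0x2C → acc = 0x70
  '7' = 0x37 → acc = 0x47
  '4' = 0x34 → acc = 0x73
  '7' = 0x37 → acc = 0x44
  '5' = 0x35 → acc = 0x71
  '8' = 0x38 → acc = 0x49
  ',' = 0x2C → acc = 0x65
  '0' = 0x30 → acc = 0x55
  '8' = 0x38 → acc = 0x6D
  '8' = 0x38 → acc = 0x55
  '4' = 0x34 → acc = 0x61
  '4' = 0x34 → acc = 0x55
  ',' = 0x2C → acc = 0x79
  '0' = 0x30 → acc = 0x49
  '8' = 0x38 → acc = 0x71
Checksum = 0x71.

71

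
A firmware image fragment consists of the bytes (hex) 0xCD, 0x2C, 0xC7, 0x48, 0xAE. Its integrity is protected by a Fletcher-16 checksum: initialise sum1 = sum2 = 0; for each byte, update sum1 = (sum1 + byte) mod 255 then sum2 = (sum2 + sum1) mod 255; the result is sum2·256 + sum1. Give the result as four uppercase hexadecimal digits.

4CB8

Running sums (mod 255):
  after byte 0 (0xCD): sum1=205, sum2=205
  after byte 1 (0x2C): sum1=249, sum2=199
  after byte 2 (0xC7): sum1=193, sum2=137
  after byte 3 (0x48): sum1=10, sum2=147
  after byte 4 (0xAE): sum1=184, sum2=76
Checksum = sum2·256 + sum1 = 76·256 + 184 = 19640 = 0x4CB8.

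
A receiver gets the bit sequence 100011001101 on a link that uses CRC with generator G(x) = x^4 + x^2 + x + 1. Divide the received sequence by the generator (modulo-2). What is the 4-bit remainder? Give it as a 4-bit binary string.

0000

Modulo-2 division of 100011001101 by 10111:
  pos 0: 10001 XOR 10111 = 00110
  pos 2: 11010 XOR 10111 = 01101
  pos 3: 11010 XOR 10111 = 01101
  pos 4: 11011 XOR 10111 = 01100
  pos 5: 11001 XOR 10111 = 01110
  pos 6: 11100 XOR 10111 = 01011
  pos 7: 10111 XOR 10111 = 00000
Remainder = 0000 (zero — the frame passes the CRC check).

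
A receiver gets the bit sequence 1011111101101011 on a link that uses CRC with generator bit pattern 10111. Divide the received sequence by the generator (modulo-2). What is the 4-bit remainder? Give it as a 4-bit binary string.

0000

Modulo-2 division of 1011111101101011 by 10111:
  pos 0: 10111 XOR 10111 = 00000
  pos 5: 11101 XOR 10111 = 01010
  pos 6: 10101 XOR 10111 = 00010
  pos 9: 10010 XOR 10111 = 00101
  pos 11: 10111 XOR 10111 = 00000
Remainder = 0000 (zero — the frame passes the CRC check).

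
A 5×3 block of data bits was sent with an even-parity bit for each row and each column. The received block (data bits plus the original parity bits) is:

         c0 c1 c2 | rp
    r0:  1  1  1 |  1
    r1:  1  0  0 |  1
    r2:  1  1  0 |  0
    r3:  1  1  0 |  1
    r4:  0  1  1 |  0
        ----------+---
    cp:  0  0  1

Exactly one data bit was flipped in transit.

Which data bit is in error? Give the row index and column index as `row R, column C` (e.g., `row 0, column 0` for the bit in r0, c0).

row 3, column 2

Recompute each row's even parity and compare to rp:
  r0: data parity 1, sent rp 1 → ok
  r1: data parity 1, sent rp 1 → ok
  r2: data parity 0, sent rp 0 → ok
  r3: data parity 0, sent rp 1 → mismatch
  r4: data parity 0, sent rp 0 → ok
Recompute each column's even parity and compare to cp:
  c0: data parity 0, sent cp 0 → ok
  c1: data parity 0, sent cp 0 → ok
  c2: data parity 0, sent cp 1 → mismatch
Exactly one row (r3) and one column (c2) fail → the flipped bit is at their intersection.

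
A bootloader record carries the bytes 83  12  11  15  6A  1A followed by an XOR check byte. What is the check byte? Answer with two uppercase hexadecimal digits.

E5

XOR the bytes together:
  start with 0x83
  0x83 ⊕ 0x12 = 0x91
  0x91 ⊕ 0x11 = 0x80
  0x80 ⊕ 0x15 = 0x95
  0x95 ⊕ 0x6A = 0xFF
  0xFF ⊕ 0x1A = 0xE5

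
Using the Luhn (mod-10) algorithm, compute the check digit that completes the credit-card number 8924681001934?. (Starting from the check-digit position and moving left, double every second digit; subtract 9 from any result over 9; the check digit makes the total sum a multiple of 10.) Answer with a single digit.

Partial digits right→left: 4 3 9 1 0 0 1 8 6 4 2 9 8
Double every second digit counting from the check-digit position (so the 1st, 3rd, 5th, ... of the partial from the right).
  doubled (with −9 where >9): 8 9 0 2 3 4 7 → sum 33
  kept as-is: 3 1 0 8 4 9 → sum 25
Total = 33 + 25 = 58.
Check digit = (10 − (58 mod 10)) mod 10 = 2.

2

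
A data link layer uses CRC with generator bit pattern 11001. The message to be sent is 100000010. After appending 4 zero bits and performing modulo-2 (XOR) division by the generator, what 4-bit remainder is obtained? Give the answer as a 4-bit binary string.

1000

Append 4 zeros: 1000000100000. Divide by 11001 (XOR where the leading bit is 1):
  pos 0: 10000 XOR 11001 = 01001
  pos 1: 10010 XOR 11001 = 01011
  pos 2: 10110 XOR 11001 = 01111
  pos 3: 11111 XOR 11001 = 00110
  pos 5: 11000 XOR 11001 = 00001
Remainder (last 4 bits) = 1000. This is the CRC / FCS.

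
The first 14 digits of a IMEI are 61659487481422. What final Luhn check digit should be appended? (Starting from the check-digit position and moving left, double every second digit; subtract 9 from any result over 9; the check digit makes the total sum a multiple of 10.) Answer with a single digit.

9

Partial digits right→left: 2 2 4 1 8 4 7 8 4 9 5 6 1 6
Double every second digit counting from the check-digit position (so the 1st, 3rd, 5th, ... of the partial from the right).
  doubled (with −9 where >9): 4 8 7 5 8 1 2 → sum 35
  kept as-is: 2 1 4 8 9 6 6 → sum 36
Total = 35 + 36 = 71.
Check digit = (10 − (71 mod 10)) mod 10 = 9.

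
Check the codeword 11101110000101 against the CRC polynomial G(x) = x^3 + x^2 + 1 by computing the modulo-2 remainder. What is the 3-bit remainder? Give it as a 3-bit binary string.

Modulo-2 division of 11101110000101 by 1101:
  pos 0: 1110 XOR 1101 = 0011
  pos 2: 1111 XOR 1101 = 0010
  pos 4: 1010 XOR 1101 = 0111
  pos 5: 1110 XOR 1101 = 0011
  pos 7: 1100 XOR 1101 = 0001
  pos 10: 1101 XOR 1101 = 0000
Remainder = 000 (zero — the frame passes the CRC check).

000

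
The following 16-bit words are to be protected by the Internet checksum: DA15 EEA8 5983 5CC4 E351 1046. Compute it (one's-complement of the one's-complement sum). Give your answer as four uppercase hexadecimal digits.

8D61

One's-complement addition (fold any carry out of bit 15 back into bit 0):
  0xDA15 + 0xEEA8 = 0x1C8BD → wrap carry → 0xC8BE
  0xC8BE + 0x5983 = 0x12241 → wrap carry → 0x2242
  0x2242 + 0x5CC4 = 0x07F06
  0x7F06 + 0xE351 = 0x16257 → wrap carry → 0x6258
  0x6258 + 0x1046 = 0x0729E
One's-complement sum = 0x729E.
Checksum = ~0x729E & 0xFFFF = 0x8D61.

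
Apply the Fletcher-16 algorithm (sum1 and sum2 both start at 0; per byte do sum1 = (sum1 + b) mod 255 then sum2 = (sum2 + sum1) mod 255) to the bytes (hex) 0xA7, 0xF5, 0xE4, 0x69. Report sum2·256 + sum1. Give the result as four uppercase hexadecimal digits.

B3EB

Running sums (mod 255):
  after byte 0 (0xA7): sum1=167, sum2=167
  after byte 1 (0xF5): sum1=157, sum2=69
  after byte 2 (0xE4): sum1=130, sum2=199
  after byte 3 (0x69): sum1=235, sum2=179
Checksum = sum2·256 + sum1 = 179·256 + 235 = 46059 = 0xB3EB.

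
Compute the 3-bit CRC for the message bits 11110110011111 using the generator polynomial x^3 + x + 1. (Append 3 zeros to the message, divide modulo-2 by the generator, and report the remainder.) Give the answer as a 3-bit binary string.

Append 3 zeros: 11110110011111000. Divide by 1011 (XOR where the leading bit is 1):
  pos 0: 1111 XOR 1011 = 0100
  pos 1: 1000 XOR 1011 = 0011
  pos 3: 1111 XOR 1011 = 0100
  pos 4: 1000 XOR 1011 = 0011
  pos 6: 1101 XOR 1011 = 0110
  pos 7: 1101 XOR 1011 = 0110
  pos 8: 1101 XOR 1011 = 0110
  pos 9: 1101 XOR 1011 = 0110
  pos 10: 1101 XOR 1011 = 0110
  pos 11: 1100 XOR 1011 = 0111
  pos 12: 1110 XOR 1011 = 0101
  pos 13: 1010 XOR 1011 = 0001
Remainder (last 3 bits) = 001. This is the CRC / FCS.

001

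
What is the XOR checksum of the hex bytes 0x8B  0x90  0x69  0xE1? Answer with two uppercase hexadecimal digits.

XOR the bytes together:
  start with 0x8B
  0x8B ⊕ 0x90 = 0x1B
  0x1B ⊕ 0x69 = 0x72
  0x72 ⊕ 0xE1 = 0x93

93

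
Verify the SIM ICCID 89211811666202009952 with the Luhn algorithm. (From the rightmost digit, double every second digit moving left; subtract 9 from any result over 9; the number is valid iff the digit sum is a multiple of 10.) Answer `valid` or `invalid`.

invalid

From the right, keep odd positions and double even positions (subtract 9 from any doubled value over 9):
  doubled (positions 2,4,...): 1 9 0 0 3 3 2 2 4 7 → sum 31
  kept (positions 1,3,...): 2 9 0 2 2 6 1 8 1 9 → sum 40
Total = 71.
71 mod 10 = 1, so the number is invalid.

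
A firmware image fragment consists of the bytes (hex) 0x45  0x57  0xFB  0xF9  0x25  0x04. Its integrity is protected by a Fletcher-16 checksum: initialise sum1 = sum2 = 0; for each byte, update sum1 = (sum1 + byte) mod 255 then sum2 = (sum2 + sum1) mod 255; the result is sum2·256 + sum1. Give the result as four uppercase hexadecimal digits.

Running sums (mod 255):
  after byte 0 (0x45): sum1=69, sum2=69
  after byte 1 (0x57): sum1=156, sum2=225
  after byte 2 (0xFB): sum1=152, sum2=122
  after byte 3 (0xF9): sum1=146, sum2=13
  after byte 4 (0x25): sum1=183, sum2=196
  after byte 5 (0x04): sum1=187, sum2=128
Checksum = sum2·256 + sum1 = 128·256 + 187 = 32955 = 0x80BB.

80BB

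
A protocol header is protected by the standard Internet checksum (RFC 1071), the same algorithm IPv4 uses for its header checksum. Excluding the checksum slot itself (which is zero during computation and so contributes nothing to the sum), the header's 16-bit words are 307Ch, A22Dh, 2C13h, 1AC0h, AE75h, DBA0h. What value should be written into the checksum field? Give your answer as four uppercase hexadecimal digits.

One's-complement addition (fold any carry out of bit 15 back into bit 0):
  0x307C + 0xA22D = 0x0D2A9
  0xD2A9 + 0x2C13 = 0x0FEBC
  0xFEBC + 0x1AC0 = 0x1197C → wrap carry → 0x197D
  0x197D + 0xAE75 = 0x0C7F2
  0xC7F2 + 0xDBA0 = 0x1A392 → wrap carry → 0xA393
One's-complement sum = 0xA393.
Checksum = ~0xA393 & 0xFFFF = 0x5C6C.

5C6C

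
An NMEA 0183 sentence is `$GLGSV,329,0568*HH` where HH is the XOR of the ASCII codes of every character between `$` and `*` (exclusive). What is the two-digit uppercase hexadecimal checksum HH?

7A

XOR the ASCII codes of the payload characters:
  'G' = 0x47 → acc = 0x47
  'L' = 0x4C → acc = 0x0B
  'G' = 0x47 → acc = 0x4C
  'S' = 0x53 → acc = 0x1F
  'V' = 0x56 → acc = 0x49
  ',' = 0x2C → acc = 0x65
  '3' = 0x33 → acc = 0x56
  '2' = 0x32 → acc = 0x64
  '9' = 0x39 → acc = 0x5D
  ',' = 0x2C → acc = 0x71
  '0' = 0x30 → acc = 0x41
  '5' = 0x35 → acc = 0x74
  '6' = 0x36 → acc = 0x42
  '8' = 0x38 → acc = 0x7A
Checksum = 0x7A.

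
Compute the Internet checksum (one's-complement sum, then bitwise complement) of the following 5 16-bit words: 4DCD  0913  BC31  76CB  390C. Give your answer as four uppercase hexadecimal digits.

One's-complement addition (fold any carry out of bit 15 back into bit 0):
  0x4DCD + 0x0913 = 0x056E0
  0x56E0 + 0xBC31 = 0x11311 → wrap carry → 0x1312
  0x1312 + 0x76CB = 0x089DD
  0x89DD + 0x390C = 0x0C2E9
One's-complement sum = 0xC2E9.
Checksum = ~0xC2E9 & 0xFFFF = 0x3D16.

3D16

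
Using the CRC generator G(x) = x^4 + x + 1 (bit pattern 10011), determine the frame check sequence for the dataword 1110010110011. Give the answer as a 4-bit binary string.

Append 4 zeros: 11100101100110000. Divide by 10011 (XOR where the leading bit is 1):
  pos 0: 11100 XOR 10011 = 01111
  pos 1: 11111 XOR 10011 = 01100
  pos 2: 11000 XOR 10011 = 01011
  pos 3: 10111 XOR 10011 = 00100
  pos 5: 10010 XOR 10011 = 00001
  pos 9: 10110 XOR 10011 = 00101
  pos 11: 10100 XOR 10011 = 00111
Remainder (last 4 bits) = 1110. This is the CRC / FCS.

1110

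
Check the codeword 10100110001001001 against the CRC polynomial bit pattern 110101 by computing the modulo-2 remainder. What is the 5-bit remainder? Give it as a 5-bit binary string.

Modulo-2 division of 10100110001001001 by 110101:
  pos 0: 101001 XOR 110101 = 011100
  pos 1: 111001 XOR 110101 = 001100
  pos 3: 110000 XOR 110101 = 000101
  pos 6: 101010 XOR 110101 = 011111
  pos 7: 111110 XOR 110101 = 001011
  pos 9: 101110 XOR 110101 = 011011
  pos 10: 110110 XOR 110101 = 000011
Remainder = 00111 (nonzero — an error is detected).

00111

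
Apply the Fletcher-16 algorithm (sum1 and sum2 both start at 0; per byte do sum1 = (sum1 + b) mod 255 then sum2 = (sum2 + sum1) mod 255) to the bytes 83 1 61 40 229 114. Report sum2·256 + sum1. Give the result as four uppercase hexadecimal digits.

A412

Running sums (mod 255):
  after byte 0 (83): sum1=83, sum2=83
  after byte 1 (1): sum1=84, sum2=167
  after byte 2 (61): sum1=145, sum2=57
  after byte 3 (40): sum1=185, sum2=242
  after byte 4 (229): sum1=159, sum2=146
  after byte 5 (114): sum1=18, sum2=164
Checksum = sum2·256 + sum1 = 164·256 + 18 = 42002 = 0xA412.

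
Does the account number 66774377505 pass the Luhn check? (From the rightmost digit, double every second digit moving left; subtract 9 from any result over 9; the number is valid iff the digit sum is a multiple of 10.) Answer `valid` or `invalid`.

invalid

From the right, keep odd positions and double even positions (subtract 9 from any doubled value over 9):
  doubled (positions 2,4,...): 0 5 6 5 3 → sum 19
  kept (positions 1,3,...): 5 5 7 4 7 6 → sum 34
Total = 53.
53 mod 10 = 3, so the number is invalid.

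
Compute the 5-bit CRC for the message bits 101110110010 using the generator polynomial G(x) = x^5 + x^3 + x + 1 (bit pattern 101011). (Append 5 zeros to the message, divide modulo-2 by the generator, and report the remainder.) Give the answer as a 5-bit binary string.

01011

Append 5 zeros: 10111011001000000. Divide by 101011 (XOR where the leading bit is 1):
  pos 0: 101110 XOR 101011 = 000101
  pos 3: 101110 XOR 101011 = 000101
  pos 6: 101010 XOR 101011 = 000001
  pos 11: 100000 XOR 101011 = 001011
Remainder (last 5 bits) = 01011. This is the CRC / FCS.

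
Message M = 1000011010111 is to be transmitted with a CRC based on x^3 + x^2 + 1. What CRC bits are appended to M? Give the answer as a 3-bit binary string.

Append 3 zeros: 1000011010111000. Divide by 1101 (XOR where the leading bit is 1):
  pos 0: 1000 XOR 1101 = 0101
  pos 1: 1010 XOR 1101 = 0111
  pos 2: 1111 XOR 1101 = 0010
  pos 4: 1010 XOR 1101 = 0111
  pos 5: 1111 XOR 1101 = 0010
  pos 7: 1001 XOR 1101 = 0100
  pos 8: 1001 XOR 1101 = 0100
  pos 9: 1001 XOR 1101 = 0100
  pos 10: 1000 XOR 1101 = 0101
  pos 11: 1010 XOR 1101 = 0111
  pos 12: 1110 XOR 1101 = 0011
Remainder (last 3 bits) = 011. This is the CRC / FCS.

011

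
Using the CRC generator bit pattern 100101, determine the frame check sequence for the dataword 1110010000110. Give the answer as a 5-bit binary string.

Append 5 zeros: 111001000011000000. Divide by 100101 (XOR where the leading bit is 1):
  pos 0: 111001 XOR 100101 = 011100
  pos 1: 111000 XOR 100101 = 011101
  pos 2: 111010 XOR 100101 = 011111
  pos 3: 111110 XOR 100101 = 011011
  pos 4: 110110 XOR 100101 = 010011
  pos 5: 100111 XOR 100101 = 000010
  pos 9: 101000 XOR 100101 = 001101
  pos 11: 110100 XOR 100101 = 010001
  pos 12: 100010 XOR 100101 = 000111
Remainder (last 5 bits) = 00111. This is the CRC / FCS.

00111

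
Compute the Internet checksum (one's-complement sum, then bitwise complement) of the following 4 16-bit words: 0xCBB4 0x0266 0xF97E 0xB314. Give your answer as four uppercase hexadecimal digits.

8551

One's-complement addition (fold any carry out of bit 15 back into bit 0):
  0xCBB4 + 0x0266 = 0x0CE1A
  0xCE1A + 0xF97E = 0x1C798 → wrap carry → 0xC799
  0xC799 + 0xB314 = 0x17AAD → wrap carry → 0x7AAE
One's-complement sum = 0x7AAE.
Checksum = ~0x7AAE & 0xFFFF = 0x8551.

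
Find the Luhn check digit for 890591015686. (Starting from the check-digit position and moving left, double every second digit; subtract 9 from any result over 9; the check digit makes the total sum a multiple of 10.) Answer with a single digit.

0

Partial digits right→left: 6 8 6 5 1 0 1 9 5 0 9 8
Double every second digit counting from the check-digit position (so the 1st, 3rd, 5th, ... of the partial from the right).
  doubled (with −9 where >9): 3 3 2 2 1 9 → sum 20
  kept as-is: 8 5 0 9 0 8 → sum 30
Total = 20 + 30 = 50.
Check digit = (10 − (50 mod 10)) mod 10 = 0.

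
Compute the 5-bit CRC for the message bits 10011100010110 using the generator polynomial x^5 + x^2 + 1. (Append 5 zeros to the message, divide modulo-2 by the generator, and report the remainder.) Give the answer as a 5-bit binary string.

Append 5 zeros: 1001110001011000000. Divide by 100101 (XOR where the leading bit is 1):
  pos 0: 100111 XOR 100101 = 000010
  pos 4: 100001 XOR 100101 = 000100
  pos 7: 100011 XOR 100101 = 000110
  pos 10: 110000 XOR 100101 = 010101
  pos 11: 101010 XOR 100101 = 001111
  pos 13: 111100 XOR 100101 = 011001
Remainder (last 5 bits) = 11001. This is the CRC / FCS.

11001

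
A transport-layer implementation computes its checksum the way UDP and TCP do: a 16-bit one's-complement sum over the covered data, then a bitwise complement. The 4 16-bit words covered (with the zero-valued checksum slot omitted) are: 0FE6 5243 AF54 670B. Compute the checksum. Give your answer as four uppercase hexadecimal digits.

One's-complement addition (fold any carry out of bit 15 back into bit 0):
  0x0FE6 + 0x5243 = 0x06229
  0x6229 + 0xAF54 = 0x1117D → wrap carry → 0x117E
  0x117E + 0x670B = 0x07889
One's-complement sum = 0x7889.
Checksum = ~0x7889 & 0xFFFF = 0x8776.

8776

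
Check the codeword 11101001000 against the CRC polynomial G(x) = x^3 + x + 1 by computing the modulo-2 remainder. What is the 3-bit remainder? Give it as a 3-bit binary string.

Modulo-2 division of 11101001000 by 1011:
  pos 0: 1110 XOR 1011 = 0101
  pos 1: 1011 XOR 1011 = 0000
  pos 7: 1000 XOR 1011 = 0011
Remainder = 011 (nonzero — an error is detected).

011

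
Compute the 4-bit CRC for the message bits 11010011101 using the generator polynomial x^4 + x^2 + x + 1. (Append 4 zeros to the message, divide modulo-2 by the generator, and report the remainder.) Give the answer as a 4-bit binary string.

0010

Append 4 zeros: 110100111010000. Divide by 10111 (XOR where the leading bit is 1):
  pos 0: 11010 XOR 10111 = 01101
  pos 1: 11010 XOR 10111 = 01101
  pos 2: 11011 XOR 10111 = 01100
  pos 3: 11001 XOR 10111 = 01110
  pos 4: 11101 XOR 10111 = 01010
  pos 5: 10100 XOR 10111 = 00011
  pos 8: 11100 XOR 10111 = 01011
  pos 9: 10110 XOR 10111 = 00001
Remainder (last 4 bits) = 0010. This is the CRC / FCS.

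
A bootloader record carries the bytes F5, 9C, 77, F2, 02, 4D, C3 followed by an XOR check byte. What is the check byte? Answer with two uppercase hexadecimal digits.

60

XOR the bytes together:
  start with 0xF5
  0xF5 ⊕ 0x9C = 0x69
  0x69 ⊕ 0x77 = 0x1E
  0x1E ⊕ 0xF2 = 0xEC
  0xEC ⊕ 0x02 = 0xEE
  0xEE ⊕ 0x4D = 0xA3
  0xA3 ⊕ 0xC3 = 0x60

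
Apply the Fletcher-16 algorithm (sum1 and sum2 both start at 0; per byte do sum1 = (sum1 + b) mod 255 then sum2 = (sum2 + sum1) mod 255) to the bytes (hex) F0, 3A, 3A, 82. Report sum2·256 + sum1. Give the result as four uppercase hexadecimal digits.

69E7

Running sums (mod 255):
  after byte 0 (F0): sum1=240, sum2=240
  after byte 1 (3A): sum1=43, sum2=28
  after byte 2 (3A): sum1=101, sum2=129
  after byte 3 (82): sum1=231, sum2=105
Checksum = sum2·256 + sum1 = 105·256 + 231 = 27111 = 0x69E7.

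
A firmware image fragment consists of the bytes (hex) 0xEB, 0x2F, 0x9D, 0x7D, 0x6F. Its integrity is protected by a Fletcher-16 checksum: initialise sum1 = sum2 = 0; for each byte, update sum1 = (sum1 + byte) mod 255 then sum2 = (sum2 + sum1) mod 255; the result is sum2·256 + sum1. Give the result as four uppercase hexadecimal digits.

Running sums (mod 255):
  after byte 0 (0xEB): sum1=235, sum2=235
  after byte 1 (0x2F): sum1=27, sum2=7
  after byte 2 (0x9D): sum1=184, sum2=191
  after byte 3 (0x7D): sum1=54, sum2=245
  after byte 4 (0x6F): sum1=165, sum2=155
Checksum = sum2·256 + sum1 = 155·256 + 165 = 39845 = 0x9BA5.

9BA5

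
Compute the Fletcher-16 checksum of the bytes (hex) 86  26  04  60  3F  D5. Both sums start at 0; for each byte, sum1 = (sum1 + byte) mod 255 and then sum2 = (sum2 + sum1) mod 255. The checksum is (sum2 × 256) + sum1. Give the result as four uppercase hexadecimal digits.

6B26

Running sums (mod 255):
  after byte 0 (86): sum1=134, sum2=134
  after byte 1 (26): sum1=172, sum2=51
  after byte 2 (04): sum1=176, sum2=227
  after byte 3 (60): sum1=17, sum2=244
  after byte 4 (3F): sum1=80, sum2=69
  after byte 5 (D5): sum1=38, sum2=107
Checksum = sum2·256 + sum1 = 107·256 + 38 = 27430 = 0x6B26.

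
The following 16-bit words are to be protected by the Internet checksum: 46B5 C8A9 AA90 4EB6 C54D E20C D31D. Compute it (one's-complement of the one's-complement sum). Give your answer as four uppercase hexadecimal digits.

7CE1

One's-complement addition (fold any carry out of bit 15 back into bit 0):
  0x46B5 + 0xC8A9 = 0x10F5E → wrap carry → 0x0F5F
  0x0F5F + 0xAA90 = 0x0B9EF
  0xB9EF + 0x4EB6 = 0x108A5 → wrap carry → 0x08A6
  0x08A6 + 0xC54D = 0x0CDF3
  0xCDF3 + 0xE20C = 0x1AFFF → wrap carry → 0xB000
  0xB000 + 0xD31D = 0x1831D → wrap carry → 0x831E
One's-complement sum = 0x831E.
Checksum = ~0x831E & 0xFFFF = 0x7CE1.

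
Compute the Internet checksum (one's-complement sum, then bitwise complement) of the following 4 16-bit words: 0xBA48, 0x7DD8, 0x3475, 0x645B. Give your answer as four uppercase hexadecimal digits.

2F0E

One's-complement addition (fold any carry out of bit 15 back into bit 0):
  0xBA48 + 0x7DD8 = 0x13820 → wrap carry → 0x3821
  0x3821 + 0x3475 = 0x06C96
  0x6C96 + 0x645B = 0x0D0F1
One's-complement sum = 0xD0F1.
Checksum = ~0xD0F1 & 0xFFFF = 0x2F0E.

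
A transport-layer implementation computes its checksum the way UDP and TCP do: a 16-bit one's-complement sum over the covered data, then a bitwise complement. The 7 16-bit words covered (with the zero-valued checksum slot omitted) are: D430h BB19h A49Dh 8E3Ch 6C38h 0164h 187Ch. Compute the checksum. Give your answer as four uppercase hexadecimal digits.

B7C2

One's-complement addition (fold any carry out of bit 15 back into bit 0):
  0xD430 + 0xBB19 = 0x18F49 → wrap carry → 0x8F4A
  0x8F4A + 0xA49D = 0x133E7 → wrap carry → 0x33E8
  0x33E8 + 0x8E3C = 0x0C224
  0xC224 + 0x6C38 = 0x12E5C → wrap carry → 0x2E5D
  0x2E5D + 0x0164 = 0x02FC1
  0x2FC1 + 0x187C = 0x0483D
One's-complement sum = 0x483D.
Checksum = ~0x483D & 0xFFFF = 0xB7C2.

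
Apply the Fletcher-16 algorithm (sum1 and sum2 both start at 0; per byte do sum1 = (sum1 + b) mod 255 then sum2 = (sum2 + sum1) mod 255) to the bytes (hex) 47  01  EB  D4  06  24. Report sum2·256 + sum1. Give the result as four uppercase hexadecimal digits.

0F33

Running sums (mod 255):
  after byte 0 (47): sum1=71, sum2=71
  after byte 1 (01): sum1=72, sum2=143
  after byte 2 (EB): sum1=52, sum2=195
  after byte 3 (D4): sum1=9, sum2=204
  after byte 4 (06): sum1=15, sum2=219
  after byte 5 (24): sum1=51, sum2=15
Checksum = sum2·256 + sum1 = 15·256 + 51 = 3891 = 0x0F33.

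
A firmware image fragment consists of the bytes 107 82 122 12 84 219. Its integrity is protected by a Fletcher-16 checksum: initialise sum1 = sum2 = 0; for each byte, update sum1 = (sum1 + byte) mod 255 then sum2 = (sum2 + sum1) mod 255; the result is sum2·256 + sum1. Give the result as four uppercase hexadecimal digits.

B274

Running sums (mod 255):
  after byte 0 (107): sum1=107, sum2=107
  after byte 1 (82): sum1=189, sum2=41
  after byte 2 (122): sum1=56, sum2=97
  after byte 3 (12): sum1=68, sum2=165
  after byte 4 (84): sum1=152, sum2=62
  after byte 5 (219): sum1=116, sum2=178
Checksum = sum2·256 + sum1 = 178·256 + 116 = 45684 = 0xB274.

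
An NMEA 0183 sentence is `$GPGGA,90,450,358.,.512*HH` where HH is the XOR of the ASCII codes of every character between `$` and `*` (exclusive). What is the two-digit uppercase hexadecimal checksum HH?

XOR the ASCII codes of the payload characters:
  'G' = 0x47 → acc = 0x47
  'P' = 0x50 → acc = 0x17
  'G' = 0x47 → acc = 0x50
  'G' = 0x47 → acc = 0x17
  'A' = 0x41 → acc = 0x56
  ',' = 0x2C → acc = 0x7A
  '9' = 0x39 → acc = 0x43
  '0' = 0x30 → acc = 0x73
  ',' = 0x2C → acc = 0x5F
  '4' = 0x34 → acc = 0x6B
  '5' = 0x35 → acc = 0x5E
  '0' = 0x30 → acc = 0x6E
  ',' = 0x2C → acc = 0x42
  '3' = 0x33 → acc = 0x71
  '5' = 0x35 → acc = 0x44
  '8' = 0x38 → acc = 0x7C
  '.' = 0x2E → acc = 0x52
  ',' = 0x2C → acc = 0x7E
  '.' = 0x2E → acc = 0x50
  '5' = 0x35 → acc = 0x65
  '1' = 0x31 → acc = 0x54
  '2' = 0x32 → acc = 0x66
Checksum = 0x66.

66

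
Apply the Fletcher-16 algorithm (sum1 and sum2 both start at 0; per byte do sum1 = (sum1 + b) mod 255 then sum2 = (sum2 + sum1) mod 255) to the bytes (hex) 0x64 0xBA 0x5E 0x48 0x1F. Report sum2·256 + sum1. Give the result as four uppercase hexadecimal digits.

ABE4

Running sums (mod 255):
  after byte 0 (0x64): sum1=100, sum2=100
  after byte 1 (0xBA): sum1=31, sum2=131
  after byte 2 (0x5E): sum1=125, sum2=1
  after byte 3 (0x48): sum1=197, sum2=198
  after byte 4 (0x1F): sum1=228, sum2=171
Checksum = sum2·256 + sum1 = 171·256 + 228 = 44004 = 0xABE4.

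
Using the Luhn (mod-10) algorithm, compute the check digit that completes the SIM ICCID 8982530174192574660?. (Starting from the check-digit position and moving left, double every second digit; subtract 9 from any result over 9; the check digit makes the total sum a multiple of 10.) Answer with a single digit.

3

Partial digits right→left: 0 6 6 4 7 5 2 9 1 4 7 1 0 3 5 2 8 9 8
Double every second digit counting from the check-digit position (so the 1st, 3rd, 5th, ... of the partial from the right).
  doubled (with −9 where >9): 0 3 5 4 2 5 0 1 7 7 → sum 34
  kept as-is: 6 4 5 9 4 1 3 2 9 → sum 43
Total = 34 + 43 = 77.
Check digit = (10 − (77 mod 10)) mod 10 = 3.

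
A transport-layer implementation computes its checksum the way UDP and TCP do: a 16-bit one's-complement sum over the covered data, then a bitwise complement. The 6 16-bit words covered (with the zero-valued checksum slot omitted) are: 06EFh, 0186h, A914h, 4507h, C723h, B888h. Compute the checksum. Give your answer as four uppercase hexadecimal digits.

One's-complement addition (fold any carry out of bit 15 back into bit 0):
  0x06EF + 0x0186 = 0x00875
  0x0875 + 0xA914 = 0x0B189
  0xB189 + 0x4507 = 0x0F690
  0xF690 + 0xC723 = 0x1BDB3 → wrap carry → 0xBDB4
  0xBDB4 + 0xB888 = 0x1763C → wrap carry → 0x763D
One's-complement sum = 0x763D.
Checksum = ~0x763D & 0xFFFF = 0x89C2.

89C2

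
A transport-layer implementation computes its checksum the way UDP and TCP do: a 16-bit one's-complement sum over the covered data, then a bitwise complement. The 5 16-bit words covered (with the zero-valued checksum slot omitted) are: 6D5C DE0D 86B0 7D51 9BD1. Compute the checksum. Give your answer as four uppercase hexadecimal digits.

14C2

One's-complement addition (fold any carry out of bit 15 back into bit 0):
  0x6D5C + 0xDE0D = 0x14B69 → wrap carry → 0x4B6A
  0x4B6A + 0x86B0 = 0x0D21A
  0xD21A + 0x7D51 = 0x14F6B → wrap carry → 0x4F6C
  0x4F6C + 0x9BD1 = 0x0EB3D
One's-complement sum = 0xEB3D.
Checksum = ~0xEB3D & 0xFFFF = 0x14C2.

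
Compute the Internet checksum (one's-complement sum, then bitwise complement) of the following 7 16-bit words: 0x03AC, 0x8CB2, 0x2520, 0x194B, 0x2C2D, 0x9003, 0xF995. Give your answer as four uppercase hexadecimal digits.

One's-complement addition (fold any carry out of bit 15 back into bit 0):
  0x03AC + 0x8CB2 = 0x0905E
  0x905E + 0x2520 = 0x0B57E
  0xB57E + 0x194B = 0x0CEC9
  0xCEC9 + 0x2C2D = 0x0FAF6
  0xFAF6 + 0x9003 = 0x18AF9 → wrap carry → 0x8AFA
  0x8AFA + 0xF995 = 0x1848F → wrap carry → 0x8490
One's-complement sum = 0x8490.
Checksum = ~0x8490 & 0xFFFF = 0x7B6F.

7B6F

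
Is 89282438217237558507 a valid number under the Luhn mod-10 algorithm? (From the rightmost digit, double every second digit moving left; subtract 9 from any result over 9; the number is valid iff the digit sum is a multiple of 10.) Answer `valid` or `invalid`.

From the right, keep odd positions and double even positions (subtract 9 from any doubled value over 9):
  doubled (positions 2,4,...): 0 7 1 6 5 4 6 4 4 7 → sum 44
  kept (positions 1,3,...): 7 5 5 7 2 1 8 4 8 9 → sum 56
Total = 100.
100 mod 10 = 0, so the number is valid.

valid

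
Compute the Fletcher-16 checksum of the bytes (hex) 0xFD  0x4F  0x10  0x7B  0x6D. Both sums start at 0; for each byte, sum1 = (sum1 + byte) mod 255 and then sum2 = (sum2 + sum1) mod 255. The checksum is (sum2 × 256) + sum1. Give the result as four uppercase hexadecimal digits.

Running sums (mod 255):
  after byte 0 (0xFD): sum1=253, sum2=253
  after byte 1 (0x4F): sum1=77, sum2=75
  after byte 2 (0x10): sum1=93, sum2=168
  after byte 3 (0x7B): sum1=216, sum2=129
  after byte 4 (0x6D): sum1=70, sum2=199
Checksum = sum2·256 + sum1 = 199·256 + 70 = 51014 = 0xC746.

C746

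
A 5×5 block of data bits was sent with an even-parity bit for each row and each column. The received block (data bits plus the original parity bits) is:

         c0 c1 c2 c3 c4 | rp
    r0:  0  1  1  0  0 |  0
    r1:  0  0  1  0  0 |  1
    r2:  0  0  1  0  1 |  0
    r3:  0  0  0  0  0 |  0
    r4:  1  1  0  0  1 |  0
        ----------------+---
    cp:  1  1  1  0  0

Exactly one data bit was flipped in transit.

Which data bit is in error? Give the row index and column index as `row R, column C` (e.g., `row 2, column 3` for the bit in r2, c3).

Recompute each row's even parity and compare to rp:
  r0: data parity 0, sent rp 0 → ok
  r1: data parity 1, sent rp 1 → ok
  r2: data parity 0, sent rp 0 → ok
  r3: data parity 0, sent rp 0 → ok
  r4: data parity 1, sent rp 0 → mismatch
Recompute each column's even parity and compare to cp:
  c0: data parity 1, sent cp 1 → ok
  c1: data parity 0, sent cp 1 → mismatch
  c2: data parity 1, sent cp 1 → ok
  c3: data parity 0, sent cp 0 → ok
  c4: data parity 0, sent cp 0 → ok
Exactly one row (r4) and one column (c1) fail → the flipped bit is at their intersection.

row 4, column 1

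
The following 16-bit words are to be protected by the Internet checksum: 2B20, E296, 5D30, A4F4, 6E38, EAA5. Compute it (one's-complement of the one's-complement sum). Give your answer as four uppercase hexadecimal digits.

9745

One's-complement addition (fold any carry out of bit 15 back into bit 0):
  0x2B20 + 0xE296 = 0x10DB6 → wrap carry → 0x0DB7
  0x0DB7 + 0x5D30 = 0x06AE7
  0x6AE7 + 0xA4F4 = 0x10FDB → wrap carry → 0x0FDC
  0x0FDC + 0x6E38 = 0x07E14
  0x7E14 + 0xEAA5 = 0x168B9 → wrap carry → 0x68BA
One's-complement sum = 0x68BA.
Checksum = ~0x68BA & 0xFFFF = 0x9745.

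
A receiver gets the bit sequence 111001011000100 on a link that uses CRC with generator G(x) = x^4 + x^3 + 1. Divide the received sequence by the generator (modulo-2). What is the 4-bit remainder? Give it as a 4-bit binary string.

Modulo-2 division of 111001011000100 by 11001:
  pos 0: 11100 XOR 11001 = 00101
  pos 2: 10110 XOR 11001 = 01111
  pos 3: 11111 XOR 11001 = 00110
  pos 5: 11010 XOR 11001 = 00011
  pos 8: 11001 XOR 11001 = 00000
Remainder = 0000 (zero — the frame passes the CRC check).

0000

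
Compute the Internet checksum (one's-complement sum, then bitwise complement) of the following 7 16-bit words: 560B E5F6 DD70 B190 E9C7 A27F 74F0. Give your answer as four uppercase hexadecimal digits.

One's-complement addition (fold any carry out of bit 15 back into bit 0):
  0x560B + 0xE5F6 = 0x13C01 → wrap carry → 0x3C02
  0x3C02 + 0xDD70 = 0x11972 → wrap carry → 0x1973
  0x1973 + 0xB190 = 0x0CB03
  0xCB03 + 0xE9C7 = 0x1B4CA → wrap carry → 0xB4CB
  0xB4CB + 0xA27F = 0x1574A → wrap carry → 0x574B
  0x574B + 0x74F0 = 0x0CC3B
One's-complement sum = 0xCC3B.
Checksum = ~0xCC3B & 0xFFFF = 0x33C4.

33C4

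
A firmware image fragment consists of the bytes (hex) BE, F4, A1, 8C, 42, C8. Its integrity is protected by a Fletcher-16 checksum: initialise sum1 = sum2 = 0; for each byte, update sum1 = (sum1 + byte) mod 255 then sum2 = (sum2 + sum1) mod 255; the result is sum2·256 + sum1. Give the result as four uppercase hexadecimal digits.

BAEC

Running sums (mod 255):
  after byte 0 (BE): sum1=190, sum2=190
  after byte 1 (F4): sum1=179, sum2=114
  after byte 2 (A1): sum1=85, sum2=199
  after byte 3 (8C): sum1=225, sum2=169
  after byte 4 (42): sum1=36, sum2=205
  after byte 5 (C8): sum1=236, sum2=186
Checksum = sum2·256 + sum1 = 186·256 + 236 = 47852 = 0xBAEC.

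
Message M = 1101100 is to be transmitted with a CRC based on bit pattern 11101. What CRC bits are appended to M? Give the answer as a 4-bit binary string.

0011

Append 4 zeros: 11011000000. Divide by 11101 (XOR where the leading bit is 1):
  pos 0: 11011 XOR 11101 = 00110
  pos 2: 11000 XOR 11101 = 00101
  pos 4: 10100 XOR 11101 = 01001
  pos 5: 10010 XOR 11101 = 01111
  pos 6: 11110 XOR 11101 = 00011
Remainder (last 4 bits) = 0011. This is the CRC / FCS.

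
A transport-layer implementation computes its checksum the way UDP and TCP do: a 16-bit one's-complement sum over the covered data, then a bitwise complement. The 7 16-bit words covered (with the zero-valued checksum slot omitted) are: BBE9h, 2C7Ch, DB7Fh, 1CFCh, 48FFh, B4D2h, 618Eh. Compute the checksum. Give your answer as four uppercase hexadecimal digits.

One's-complement addition (fold any carry out of bit 15 back into bit 0):
  0xBBE9 + 0x2C7C = 0x0E865
  0xE865 + 0xDB7F = 0x1C3E4 → wrap carry → 0xC3E5
  0xC3E5 + 0x1CFC = 0x0E0E1
  0xE0E1 + 0x48FF = 0x129E0 → wrap carry → 0x29E1
  0x29E1 + 0xB4D2 = 0x0DEB3
  0xDEB3 + 0x618E = 0x14041 → wrap carry → 0x4042
One's-complement sum = 0x4042.
Checksum = ~0x4042 & 0xFFFF = 0xBFBD.

BFBD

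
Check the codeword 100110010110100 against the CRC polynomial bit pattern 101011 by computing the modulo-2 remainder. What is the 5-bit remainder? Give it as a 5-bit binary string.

10011

Modulo-2 division of 100110010110100 by 101011:
  pos 0: 100110 XOR 101011 = 001101
  pos 2: 110101 XOR 101011 = 011110
  pos 3: 111100 XOR 101011 = 010111
  pos 4: 101111 XOR 101011 = 000100
  pos 7: 100101 XOR 101011 = 001110
  pos 9: 111000 XOR 101011 = 010011
Remainder = 10011 (nonzero — an error is detected).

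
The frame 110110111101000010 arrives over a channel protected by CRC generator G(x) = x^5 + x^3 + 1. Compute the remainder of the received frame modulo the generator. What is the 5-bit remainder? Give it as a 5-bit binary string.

Modulo-2 division of 110110111101000010 by 101001:
  pos 0: 110110 XOR 101001 = 011111
  pos 1: 111111 XOR 101001 = 010110
  pos 2: 101101 XOR 101001 = 000100
  pos 5: 100110 XOR 101001 = 001111
  pos 7: 111110 XOR 101001 = 010111
  pos 8: 101110 XOR 101001 = 000111
  pos 11: 111001 XOR 101001 = 010000
  pos 12: 100000 XOR 101001 = 001001
Remainder = 01001 (nonzero — an error is detected).

01001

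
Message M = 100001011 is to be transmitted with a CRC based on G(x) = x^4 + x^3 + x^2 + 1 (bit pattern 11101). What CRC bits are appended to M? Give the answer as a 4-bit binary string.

Append 4 zeros: 1000010110000. Divide by 11101 (XOR where the leading bit is 1):
  pos 0: 10000 XOR 11101 = 01101
  pos 1: 11011 XOR 11101 = 00110
  pos 3: 11001 XOR 11101 = 00100
  pos 5: 10010 XOR 11101 = 01111
  pos 6: 11110 XOR 11101 = 00011
Remainder (last 4 bits) = 1100. This is the CRC / FCS.

1100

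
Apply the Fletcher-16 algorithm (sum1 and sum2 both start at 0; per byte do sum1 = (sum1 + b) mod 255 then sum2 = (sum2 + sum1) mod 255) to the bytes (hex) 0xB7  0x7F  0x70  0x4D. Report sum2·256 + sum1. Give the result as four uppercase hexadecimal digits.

8BF4

Running sums (mod 255):
  after byte 0 (0xB7): sum1=183, sum2=183
  after byte 1 (0x7F): sum1=55, sum2=238
  after byte 2 (0x70): sum1=167, sum2=150
  after byte 3 (0x4D): sum1=244, sum2=139
Checksum = sum2·256 + sum1 = 139·256 + 244 = 35828 = 0x8BF4.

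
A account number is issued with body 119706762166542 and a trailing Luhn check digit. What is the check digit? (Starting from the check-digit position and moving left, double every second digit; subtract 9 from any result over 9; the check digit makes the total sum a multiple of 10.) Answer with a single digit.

Partial digits right→left: 2 4 5 6 6 1 2 6 7 6 0 7 9 1 1
Double every second digit counting from the check-digit position (so the 1st, 3rd, 5th, ... of the partial from the right).
  doubled (with −9 where >9): 4 1 3 4 5 0 9 2 → sum 28
  kept as-is: 4 6 1 6 6 7 1 → sum 31
Total = 28 + 31 = 59.
Check digit = (10 − (59 mod 10)) mod 10 = 1.

1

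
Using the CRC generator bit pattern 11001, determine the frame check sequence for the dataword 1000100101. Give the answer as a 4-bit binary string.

Append 4 zeros: 10001001010000. Divide by 11001 (XOR where the leading bit is 1):
  pos 0: 10001 XOR 11001 = 01000
  pos 1: 10000 XOR 11001 = 01001
  pos 2: 10010 XOR 11001 = 01011
  pos 3: 10111 XOR 11001 = 01110
  pos 4: 11100 XOR 11001 = 00101
  pos 6: 10110 XOR 11001 = 01111
  pos 7: 11110 XOR 11001 = 00111
  pos 9: 11100 XOR 11001 = 00101
Remainder (last 4 bits) = 0101. This is the CRC / FCS.

0101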